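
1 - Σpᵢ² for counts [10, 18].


Probabilities: [10/28, 18/28] ≈ [0.3571, 0.6429]
Σpᵢ² = (100 + 324)/28² = 424/784
Gini = 1 - Σpᵢ² = 1 - 424/784 = 0.4592

0.4592


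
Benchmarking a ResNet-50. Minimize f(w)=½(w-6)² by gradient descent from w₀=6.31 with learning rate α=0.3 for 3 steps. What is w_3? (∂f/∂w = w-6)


step 1: grad = 6.31-6 = 0.31; w = 6.31 - 0.3·(0.31) = 6.217
step 2: grad = 6.217-6 = 0.217; w = 6.217 - 0.3·(0.217) = 6.1519
step 3: grad = 6.1519-6 = 0.1519; w = 6.1519 - 0.3·(0.1519) = 6.10633

6.10633


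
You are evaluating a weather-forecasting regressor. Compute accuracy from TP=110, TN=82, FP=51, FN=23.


Accuracy = (TP+TN)/(TP+TN+FP+FN)
= (110+82)/(266)
= 192/266 = 72.18%

72.18%


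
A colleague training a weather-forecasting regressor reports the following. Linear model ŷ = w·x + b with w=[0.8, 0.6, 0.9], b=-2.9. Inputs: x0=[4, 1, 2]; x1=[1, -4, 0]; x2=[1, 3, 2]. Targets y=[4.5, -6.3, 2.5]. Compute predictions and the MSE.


ŷ0 = (0.8)·(4) + (0.6)·(1) + (0.9)·(2) - 2.9 = 2.7
ŷ1 = (0.8)·(1) + (0.6)·(-4) + (0.9)·(0) - 2.9 = -4.5
ŷ2 = (0.8)·(1) + (0.6)·(3) + (0.9)·(2) - 2.9 = 1.5
errors² = [3.24, 3.24, 1.0]
MSE = 7.4800/3 = 2.4933

2.4933


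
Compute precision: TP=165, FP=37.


Precision = TP/(TP+FP)
= 165/(165+37)
= 165/202 = 81.68%

81.68%


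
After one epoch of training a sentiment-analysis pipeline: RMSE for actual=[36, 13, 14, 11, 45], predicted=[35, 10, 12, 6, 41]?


MSE = 55/5 = 11
RMSE = √(55/5) = 3.3166

3.3166


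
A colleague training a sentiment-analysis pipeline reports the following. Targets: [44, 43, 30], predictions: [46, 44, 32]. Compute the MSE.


Squared errors: (44-46)²=4, (43-44)²=1, (30-32)²=4
Sum = 9
MSE = 9/3 = 3

3


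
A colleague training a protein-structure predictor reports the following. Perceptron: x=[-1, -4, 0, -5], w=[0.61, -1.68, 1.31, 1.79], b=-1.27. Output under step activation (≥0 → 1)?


z = (-1)·(0.61) + (-4)·(-1.68) + (0)·(1.31) + (-5)·(1.79) - 1.27
  = -4.11
step(z) = 0 (z<0)

0


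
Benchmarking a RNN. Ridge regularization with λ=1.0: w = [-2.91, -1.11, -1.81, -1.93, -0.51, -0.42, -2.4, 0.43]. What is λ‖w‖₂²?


‖w‖₂² = (-2.91)² + (-1.11)² + (-1.81)² + (-1.93)² + (-0.51)² + (-0.42)² + (-2.4)² + (0.43)²
     = 8.4681 + 1.2321 + 3.2761 + 3.7249 + 0.2601 + 0.1764 + 5.76 + 0.1849
     = 23.0826
λ·‖w‖₂² = 1.0·23.0826 = 23.0826

23.0826


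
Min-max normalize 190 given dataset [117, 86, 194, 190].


min=86, max=194
(190-86)/(194-86) = 104/108 = 0.963

0.963


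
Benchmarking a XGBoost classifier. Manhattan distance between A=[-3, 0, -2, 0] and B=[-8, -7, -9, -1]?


d = |-3+ 8| + |0+ 7| + |-2+ 9| + |0+ 1|
  = 5 + 7 + 7 + 1
  = 20

20


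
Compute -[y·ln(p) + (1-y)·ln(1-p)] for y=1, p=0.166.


BCE = -[y·ln(p) + (1-y)·ln(1-p)]
= -1·ln(0.166) - 0
= -ln(0.166) = 1.7958

1.7958


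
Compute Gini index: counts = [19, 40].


Probabilities: [19/59, 40/59] ≈ [0.322, 0.678]
Σpᵢ² = (361 + 1600)/59² = 1961/3481
Gini = 1 - Σpᵢ² = 1 - 1961/3481 = 0.4367

0.4367


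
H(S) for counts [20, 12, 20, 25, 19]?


Probabilities: [20/96, 12/96, 20/96, 25/96, 19/96] ≈ [0.2083, 0.125, 0.2083, 0.2604, 0.1979]
H = -((20/96)·log₂(20/96) + (12/96)·log₂(12/96) + (20/96)·log₂(20/96) + (25/96)·log₂(25/96) + (19/96)·log₂(19/96))
  = 2.286 bits

2.286 bits


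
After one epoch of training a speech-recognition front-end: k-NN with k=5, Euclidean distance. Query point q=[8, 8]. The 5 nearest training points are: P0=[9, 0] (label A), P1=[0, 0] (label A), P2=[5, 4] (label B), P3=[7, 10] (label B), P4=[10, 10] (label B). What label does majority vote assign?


d(q,P0) = 8.0623  (label A)
d(q,P1) = 11.3137  (label A)
d(q,P2) = 5.0  (label B)
d(q,P3) = 2.2361  (label B)
d(q,P4) = 2.8284  (label B)
Votes: A=2, B=3
Majority → B

B


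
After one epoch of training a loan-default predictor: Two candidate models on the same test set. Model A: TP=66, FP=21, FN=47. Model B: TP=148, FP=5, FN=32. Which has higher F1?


Model A: P=66/87=0.7586, R=66/113=0.5841, F1=2PR/(P+R)=2TP/(2TP+FP+FN)=132/200=0.66
Model B: P=148/153=0.9673, R=148/180=0.8222, F1=2PR/(P+R)=2TP/(2TP+FP+FN)=296/333=0.8889
0.66 < 0.8889 → Model B

Model B


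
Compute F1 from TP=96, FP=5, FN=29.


Precision = 96/101 = 0.9505
Recall = 96/125 = 0.768
F1 = 2·P·R/(P+R) = 2·TP/(2·TP+FP+FN) = 192/(192+5+29) = 192/226 = 0.8496

0.8496


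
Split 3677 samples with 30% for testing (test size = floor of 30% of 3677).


Test = ⌊3677·30/100⌋ = 1103
Train = 3677 - 1103 = 2574

Train: 2574, Test: 1103


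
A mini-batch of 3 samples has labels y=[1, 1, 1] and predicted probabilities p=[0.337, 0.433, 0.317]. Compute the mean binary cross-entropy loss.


L[0] = -ln(0.337) = 1.0877
L[1] = -ln(0.433) = 0.837
L[2] = -ln(0.317) = 1.1489
mean = (1.0877 + 0.837 + 1.1489)/3 = 1.0245

1.0245


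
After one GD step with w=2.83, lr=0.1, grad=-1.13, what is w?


w_new = w - α·∇
= 2.83 - 0.1·-1.13
= 2.83 + 0.113
= 2.943

2.943


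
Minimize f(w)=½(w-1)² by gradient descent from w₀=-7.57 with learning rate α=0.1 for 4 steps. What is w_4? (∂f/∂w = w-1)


step 1: grad = -7.57-1 = -8.57; w = -7.57 - 0.1·(-8.57) = -6.713
step 2: grad = -6.713-1 = -7.713; w = -6.713 - 0.1·(-7.713) = -5.9417
step 3: grad = -5.9417-1 = -6.9417; w = -5.9417 - 0.1·(-6.9417) = -5.24753
step 4: grad = -5.24753-1 = -6.24753; w = -5.24753 - 0.1·(-6.24753) = -4.622777

-4.622777


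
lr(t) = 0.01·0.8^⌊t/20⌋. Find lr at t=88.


n_drops = ⌊88/20⌋ = 4
lr = 0.01·0.8^4 = 0.01·0.4096 = 0.004096

0.004096


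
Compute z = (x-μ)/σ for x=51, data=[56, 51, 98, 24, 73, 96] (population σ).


μ = 66.3333, σ = 26.0171
z = (51 - 66.3333)/26.0171 = -0.5894

-0.5894


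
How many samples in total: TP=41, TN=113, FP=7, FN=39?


Total = TP + TN + FP + FN
= 41 + 113 + 7 + 39
= 200
(Predicted positive: 48, predicted negative: 152)

200


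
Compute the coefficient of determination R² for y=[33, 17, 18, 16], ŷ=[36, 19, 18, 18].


ȳ = 21
SS_res = Σ(y-ŷ)² = 17
SS_tot = Σ(y-ȳ)² = 194
R² = 1 - SS_res/SS_tot = 1 - 0.0876 = 0.9124

0.9124


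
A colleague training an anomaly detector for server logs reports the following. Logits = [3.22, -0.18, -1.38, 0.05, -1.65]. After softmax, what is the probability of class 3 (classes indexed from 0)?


Exponentials: e^3.22=25.0281, e^-0.18=0.8353, e^-1.38=0.2516, e^0.05=1.0513, e^-1.65=0.192
Sum = 27.3583
Softmax = [0.9148, 0.0305, 0.0092, 0.0384, 0.007]
p[3] = 1.0513/27.3583 = 0.0384

0.0384


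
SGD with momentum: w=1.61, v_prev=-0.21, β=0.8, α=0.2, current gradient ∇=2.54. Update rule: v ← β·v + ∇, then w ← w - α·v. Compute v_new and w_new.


v_new = 0.8·-0.21 + 2.54 = -0.168 + 2.54 = 2.372
w_new = 1.61 - 0.2·2.372 = 1.61 - 0.4744 = 1.1356

v_new=2.372, w_new=1.1356


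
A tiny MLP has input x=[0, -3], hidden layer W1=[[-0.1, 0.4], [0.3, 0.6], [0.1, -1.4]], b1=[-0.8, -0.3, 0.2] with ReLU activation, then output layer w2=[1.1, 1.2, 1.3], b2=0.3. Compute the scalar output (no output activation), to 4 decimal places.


z1[0] = (-0.1)·(0) + (0.4)·(-3) - 0.8 = -2.0
z1[1] = (0.3)·(0) + (0.6)·(-3) - 0.3 = -2.1
z1[2] = (0.1)·(0) + (-1.4)·(-3) + 0.2 = 4.4
h = ReLU(z1) = [0.0, 0.0, 4.4]
output = (1.1)·(0.0) + (1.2)·(0.0) + (1.3)·(4.4) + 0.3 = 6.02

6.02


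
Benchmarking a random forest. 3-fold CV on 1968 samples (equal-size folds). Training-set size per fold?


Fold size = 1968/3 = 656
Training per fold = 1968 - 656 = 1312

1312


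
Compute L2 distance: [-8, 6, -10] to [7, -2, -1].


d = √((-8-7)² + (6+ 2)² + (-10+ 1)²)
  = √(225 + 64 + 81)
  = √370 = 19.2354

19.2354


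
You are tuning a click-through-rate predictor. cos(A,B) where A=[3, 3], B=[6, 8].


A·B = 3·6 + 3·8 = 42
‖A‖ = √18 = 4.2426, ‖B‖ = √100 = 10
cos = 42/(√18·√100) = 42/√1800 = 0.9899

0.9899


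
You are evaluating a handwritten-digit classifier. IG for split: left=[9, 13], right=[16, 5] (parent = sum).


Parent = [25, 18], H_parent = 0.9808
H_left = 0.976 (n=22), H_right = 0.7919 (n=21)
H_children = (22/43)·0.976 + (21/43)·0.7919 = 0.8861
IG = 0.9808 - 0.8861 = 0.0947

0.0947


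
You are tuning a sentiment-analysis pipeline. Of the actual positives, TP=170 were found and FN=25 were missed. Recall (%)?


Recall = TP/(TP+FN)
= 170/(170+25)
= 170/195 = 87.18%

87.18%


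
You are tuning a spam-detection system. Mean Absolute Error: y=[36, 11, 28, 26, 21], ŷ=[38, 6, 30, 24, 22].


Absolute errors: |36-38|=2, |11-6|=5, |28-30|=2, |26-24|=2, |21-22|=1
Sum = 12
MAE = 12/5 = 12/5

12/5


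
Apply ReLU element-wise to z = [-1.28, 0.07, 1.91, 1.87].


ReLU(-1.28) = max(0, -1.28) = 0.0
ReLU(0.07) = max(0, 0.07) = 0.07
ReLU(1.91) = max(0, 1.91) = 1.91
ReLU(1.87) = max(0, 1.87) = 1.87
result = [0.0, 0.07, 1.91, 1.87]

[0.0, 0.07, 1.91, 1.87]


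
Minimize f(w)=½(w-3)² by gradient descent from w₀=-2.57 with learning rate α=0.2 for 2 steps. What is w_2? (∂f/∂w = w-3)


step 1: grad = -2.57-3 = -5.57; w = -2.57 - 0.2·(-5.57) = -1.456
step 2: grad = -1.456-3 = -4.456; w = -1.456 - 0.2·(-4.456) = -0.5648

-0.5648


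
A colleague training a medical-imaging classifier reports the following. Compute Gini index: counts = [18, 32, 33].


Probabilities: [18/83, 32/83, 33/83] ≈ [0.2169, 0.3855, 0.3976]
Σpᵢ² = (324 + 1024 + 1089)/83² = 2437/6889
Gini = 1 - Σpᵢ² = 1 - 2437/6889 = 0.6462

0.6462


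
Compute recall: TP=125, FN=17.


Recall = TP/(TP+FN)
= 125/(125+17)
= 125/142 = 88.03%

88.03%


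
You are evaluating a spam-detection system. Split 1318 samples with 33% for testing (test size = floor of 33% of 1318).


Test = ⌊1318·33/100⌋ = 434
Train = 1318 - 434 = 884

Train: 884, Test: 434


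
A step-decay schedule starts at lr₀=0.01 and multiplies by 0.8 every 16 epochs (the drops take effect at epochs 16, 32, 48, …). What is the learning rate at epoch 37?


n_drops = ⌊37/16⌋ = 2
lr = 0.01·0.8^2 = 0.01·0.64 = 0.0064

0.0064


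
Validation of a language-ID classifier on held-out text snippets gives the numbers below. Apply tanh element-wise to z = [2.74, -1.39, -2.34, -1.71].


tanh(2.74) = 0.9917
tanh(-1.39) = -0.8832
tanh(-2.34) = -0.9816
tanh(-1.71) = -0.9366
result = [0.9917, -0.8832, -0.9816, -0.9366]

[0.9917, -0.8832, -0.9816, -0.9366]


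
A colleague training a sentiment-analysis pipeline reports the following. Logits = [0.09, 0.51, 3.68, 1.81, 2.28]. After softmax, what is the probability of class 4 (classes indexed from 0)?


Exponentials: e^0.09=1.0942, e^0.51=1.6653, e^3.68=39.6464, e^1.81=6.1104, e^2.28=9.7767
Sum = 58.293
Softmax = [0.0188, 0.0286, 0.6801, 0.1048, 0.1677]
p[4] = 9.7767/58.293 = 0.1677

0.1677


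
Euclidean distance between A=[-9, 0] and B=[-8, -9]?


d = √((-9+ 8)² + (0+ 9)²)
  = √(1 + 81)
  = √82 = 9.0554

9.0554


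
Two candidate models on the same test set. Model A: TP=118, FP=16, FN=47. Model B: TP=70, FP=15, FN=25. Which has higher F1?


Model A: P=118/134=0.8806, R=118/165=0.7152, F1=2PR/(P+R)=2TP/(2TP+FP+FN)=236/299=0.7893
Model B: P=70/85=0.8235, R=70/95=0.7368, F1=2PR/(P+R)=2TP/(2TP+FP+FN)=140/180=0.7778
0.7893 > 0.7778 → Model A

Model A


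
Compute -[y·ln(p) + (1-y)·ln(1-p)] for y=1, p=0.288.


BCE = -[y·ln(p) + (1-y)·ln(1-p)]
= -1·ln(0.288) - 0
= -ln(0.288) = 1.2448

1.2448


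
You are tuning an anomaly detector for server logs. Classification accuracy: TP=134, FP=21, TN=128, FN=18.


Accuracy = (TP+TN)/(TP+TN+FP+FN)
= (134+128)/(301)
= 262/301 = 87.04%

87.04%


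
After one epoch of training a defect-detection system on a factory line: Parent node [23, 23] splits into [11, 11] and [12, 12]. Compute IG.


Parent = [23, 23], H_parent = 1
H_left = 1 (n=22), H_right = 1 (n=24)
H_children = (22/46)·1 + (24/46)·1 = 1
IG = 1 - 1 = 0.0

0.0


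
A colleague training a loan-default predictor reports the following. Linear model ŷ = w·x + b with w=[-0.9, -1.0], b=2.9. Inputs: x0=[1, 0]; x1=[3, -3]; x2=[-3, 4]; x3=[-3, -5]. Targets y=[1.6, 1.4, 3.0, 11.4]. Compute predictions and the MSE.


ŷ0 = (-0.9)·(1) + (-1.0)·(0) + 2.9 = 2.0
ŷ1 = (-0.9)·(3) + (-1.0)·(-3) + 2.9 = 3.2
ŷ2 = (-0.9)·(-3) + (-1.0)·(4) + 2.9 = 1.6
ŷ3 = (-0.9)·(-3) + (-1.0)·(-5) + 2.9 = 10.6
errors² = [0.16, 3.24, 1.96, 0.64]
MSE = 6.0000/4 = 1.5

1.5


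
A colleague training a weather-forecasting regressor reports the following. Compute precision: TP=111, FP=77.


Precision = TP/(TP+FP)
= 111/(111+77)
= 111/188 = 59.04%

59.04%


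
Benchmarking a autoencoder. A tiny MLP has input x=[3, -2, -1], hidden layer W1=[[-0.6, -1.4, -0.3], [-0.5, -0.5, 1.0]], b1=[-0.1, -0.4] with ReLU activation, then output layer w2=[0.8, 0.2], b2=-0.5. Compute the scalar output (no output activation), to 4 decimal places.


z1[0] = (-0.6)·(3) + (-1.4)·(-2) + (-0.3)·(-1) - 0.1 = 1.2
z1[1] = (-0.5)·(3) + (-0.5)·(-2) + (1.0)·(-1) - 0.4 = -1.9
h = ReLU(z1) = [1.2, 0.0]
output = (0.8)·(1.2) + (0.2)·(0.0) - 0.5 = 0.46

0.46


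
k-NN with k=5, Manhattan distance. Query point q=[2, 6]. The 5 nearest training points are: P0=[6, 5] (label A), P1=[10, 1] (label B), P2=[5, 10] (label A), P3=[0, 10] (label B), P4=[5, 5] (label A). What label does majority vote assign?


d(q,P0) = 5  (label A)
d(q,P1) = 13  (label B)
d(q,P2) = 7  (label A)
d(q,P3) = 6  (label B)
d(q,P4) = 4  (label A)
Votes: A=3, B=2
Majority → A

A


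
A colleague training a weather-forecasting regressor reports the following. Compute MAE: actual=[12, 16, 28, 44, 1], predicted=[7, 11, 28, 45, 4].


Absolute errors: |12-7|=5, |16-11|=5, |28-28|=0, |44-45|=1, |1-4|=3
Sum = 14
MAE = 14/5 = 14/5

14/5


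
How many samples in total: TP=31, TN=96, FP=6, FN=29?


Total = TP + TN + FP + FN
= 31 + 96 + 6 + 29
= 162
(Predicted positive: 37, predicted negative: 125)

162


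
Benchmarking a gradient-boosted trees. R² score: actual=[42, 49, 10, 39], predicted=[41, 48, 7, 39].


ȳ = 35
SS_res = Σ(y-ŷ)² = 11
SS_tot = Σ(y-ȳ)² = 886
R² = 1 - SS_res/SS_tot = 1 - 0.0124 = 0.9876

0.9876


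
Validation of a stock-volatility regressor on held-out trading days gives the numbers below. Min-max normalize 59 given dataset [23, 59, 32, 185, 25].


min=23, max=185
(59-23)/(185-23) = 36/162 = 0.2222

0.2222


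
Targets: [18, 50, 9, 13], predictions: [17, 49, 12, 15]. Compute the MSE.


Squared errors: (18-17)²=1, (50-49)²=1, (9-12)²=9, (13-15)²=4
Sum = 15
MSE = 15/4 = 15/4

15/4


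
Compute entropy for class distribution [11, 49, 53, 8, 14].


Probabilities: [11/135, 49/135, 53/135, 8/135, 14/135] ≈ [0.0815, 0.363, 0.3926, 0.0593, 0.1037]
H = -((11/135)·log₂(11/135) + (49/135)·log₂(49/135) + (53/135)·log₂(53/135) + (8/135)·log₂(8/135) + (14/135)·log₂(14/135))
  = 1.9357 bits

1.9357 bits


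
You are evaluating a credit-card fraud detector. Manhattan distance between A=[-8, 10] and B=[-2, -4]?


d = |-8+ 2| + |10+ 4|
  = 6 + 14
  = 20

20


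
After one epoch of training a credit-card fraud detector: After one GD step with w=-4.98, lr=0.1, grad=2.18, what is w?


w_new = w - α·∇
= -4.98 - 0.1·2.18
= -4.98 - 0.218
= -5.198

-5.198


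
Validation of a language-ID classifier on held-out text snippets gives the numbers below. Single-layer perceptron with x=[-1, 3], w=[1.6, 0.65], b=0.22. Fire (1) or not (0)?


z = (-1)·(1.6) + (3)·(0.65) + 0.22
  = 0.57
step(z) = 1 (z≥0)

1


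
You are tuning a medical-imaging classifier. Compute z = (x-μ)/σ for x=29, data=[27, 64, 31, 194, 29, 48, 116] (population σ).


μ = 72.7143, σ = 57.3354
z = (29 - 72.7143)/57.3354 = -0.7624

-0.7624


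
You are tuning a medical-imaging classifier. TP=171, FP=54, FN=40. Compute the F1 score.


Precision = 171/225 = 0.76
Recall = 171/211 = 0.8104
F1 = 2·P·R/(P+R) = 2·TP/(2·TP+FP+FN) = 342/(342+54+40) = 342/436 = 0.7844

0.7844


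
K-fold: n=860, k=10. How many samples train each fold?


Fold size = 860/10 = 86
Training per fold = 860 - 86 = 774

774


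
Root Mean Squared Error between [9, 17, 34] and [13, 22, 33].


MSE = 42/3 = 14
RMSE = √(42/3) = 3.7417

3.7417


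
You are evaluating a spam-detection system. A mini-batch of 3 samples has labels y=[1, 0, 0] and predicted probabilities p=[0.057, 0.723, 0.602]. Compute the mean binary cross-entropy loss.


L[0] = -ln(0.057) = 2.8647
L[1] = -ln(1-0.723) = -ln(0.277) = 1.2837
L[2] = -ln(1-0.602) = -ln(0.398) = 0.9213
mean = (2.8647 + 1.2837 + 0.9213)/3 = 1.6899

1.6899


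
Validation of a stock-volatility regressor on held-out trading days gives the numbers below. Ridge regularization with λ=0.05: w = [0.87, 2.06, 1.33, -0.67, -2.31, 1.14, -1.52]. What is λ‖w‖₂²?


‖w‖₂² = (0.87)² + (2.06)² + (1.33)² + (-0.67)² + (-2.31)² + (1.14)² + (-1.52)²
     = 0.7569 + 4.2436 + 1.7689 + 0.4489 + 5.3361 + 1.2996 + 2.3104
     = 16.1644
λ·‖w‖₂² = 0.05·16.1644 = 0.80822

0.80822


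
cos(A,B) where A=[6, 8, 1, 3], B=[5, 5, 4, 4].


A·B = 6·5 + 8·5 + 1·4 + 3·4 = 86
‖A‖ = √110 = 10.4881, ‖B‖ = √82 = 9.0554
cos = 86/(√110·√82) = 86/√9020 = 0.9055

0.9055


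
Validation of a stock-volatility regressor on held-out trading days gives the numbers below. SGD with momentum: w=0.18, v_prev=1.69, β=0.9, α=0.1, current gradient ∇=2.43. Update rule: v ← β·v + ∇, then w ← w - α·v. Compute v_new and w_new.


v_new = 0.9·1.69 + 2.43 = 1.521 + 2.43 = 3.951
w_new = 0.18 - 0.1·3.951 = 0.18 - 0.3951 = -0.2151

v_new=3.951, w_new=-0.2151


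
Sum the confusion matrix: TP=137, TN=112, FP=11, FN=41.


Total = TP + TN + FP + FN
= 137 + 112 + 11 + 41
= 301
(Predicted positive: 148, predicted negative: 153)

301


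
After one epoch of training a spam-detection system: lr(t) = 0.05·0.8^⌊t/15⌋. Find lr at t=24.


n_drops = ⌊24/15⌋ = 1
lr = 0.05·0.8^1 = 0.05·0.8 = 0.04

0.04


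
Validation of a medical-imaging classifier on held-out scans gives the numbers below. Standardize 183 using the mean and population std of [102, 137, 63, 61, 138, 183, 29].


μ = 101.8571, σ = 50.161
z = (183 - 101.8571)/50.161 = 1.6176

1.6176


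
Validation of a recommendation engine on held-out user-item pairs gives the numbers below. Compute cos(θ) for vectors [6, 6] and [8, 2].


A·B = 6·8 + 6·2 = 60
‖A‖ = √72 = 8.4853, ‖B‖ = √68 = 8.2462
cos = 60/(√72·√68) = 60/√4896 = 0.8575

0.8575


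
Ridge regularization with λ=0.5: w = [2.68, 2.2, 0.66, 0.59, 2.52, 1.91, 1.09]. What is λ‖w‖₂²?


‖w‖₂² = (2.68)² + (2.2)² + (0.66)² + (0.59)² + (2.52)² + (1.91)² + (1.09)²
     = 7.1824 + 4.84 + 0.4356 + 0.3481 + 6.3504 + 3.6481 + 1.1881
     = 23.9927
λ·‖w‖₂² = 0.5·23.9927 = 11.99635

11.99635


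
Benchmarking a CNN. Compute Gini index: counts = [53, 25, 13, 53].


Probabilities: [53/144, 25/144, 13/144, 53/144] ≈ [0.3681, 0.1736, 0.0903, 0.3681]
Σpᵢ² = (2809 + 625 + 169 + 2809)/144² = 6412/20736
Gini = 1 - Σpᵢ² = 1 - 6412/20736 = 0.6908

0.6908


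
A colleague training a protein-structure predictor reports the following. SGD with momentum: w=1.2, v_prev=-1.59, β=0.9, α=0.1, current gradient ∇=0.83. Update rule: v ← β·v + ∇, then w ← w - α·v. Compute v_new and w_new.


v_new = 0.9·-1.59 + 0.83 = -1.431 + 0.83 = -0.601
w_new = 1.2 - 0.1·-0.601 = 1.2 + 0.0601 = 1.2601

v_new=-0.601, w_new=1.2601


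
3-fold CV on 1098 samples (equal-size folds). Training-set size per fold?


Fold size = 1098/3 = 366
Training per fold = 1098 - 366 = 732

732


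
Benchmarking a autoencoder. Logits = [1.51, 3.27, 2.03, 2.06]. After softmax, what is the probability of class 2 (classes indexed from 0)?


Exponentials: e^1.51=4.5267, e^3.27=26.3113, e^2.03=7.6141, e^2.06=7.846
Sum = 46.2981
Softmax = [0.0978, 0.5683, 0.1645, 0.1695]
p[2] = 7.6141/46.2981 = 0.1645

0.1645


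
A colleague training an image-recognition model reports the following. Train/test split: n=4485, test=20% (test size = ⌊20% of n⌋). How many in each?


Test = ⌊4485·20/100⌋ = 897
Train = 4485 - 897 = 3588

Train: 3588, Test: 897


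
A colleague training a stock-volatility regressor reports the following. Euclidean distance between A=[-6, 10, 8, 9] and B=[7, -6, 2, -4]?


d = √((-6-7)² + (10+ 6)² + (8-2)² + (9+ 4)²)
  = √(169 + 256 + 36 + 169)
  = √630 = 25.0998

25.0998


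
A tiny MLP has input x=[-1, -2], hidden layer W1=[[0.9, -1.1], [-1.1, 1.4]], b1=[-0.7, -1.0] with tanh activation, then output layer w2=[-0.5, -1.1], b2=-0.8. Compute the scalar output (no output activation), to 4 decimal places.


z1[0] = (0.9)·(-1) + (-1.1)·(-2) - 0.7 = 0.6
z1[1] = (-1.1)·(-1) + (1.4)·(-2) - 1.0 = -2.7
h = tanh(z1) = [0.537, -0.991]
output = (-0.5)·(0.537) + (-1.1)·(-0.991) - 0.8 = 0.0216

0.0216


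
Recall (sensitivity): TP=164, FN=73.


Recall = TP/(TP+FN)
= 164/(164+73)
= 164/237 = 69.2%

69.2%


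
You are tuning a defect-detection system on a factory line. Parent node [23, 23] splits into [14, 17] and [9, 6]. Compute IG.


Parent = [23, 23], H_parent = 1
H_left = 0.9932 (n=31), H_right = 0.971 (n=15)
H_children = (31/46)·0.9932 + (15/46)·0.971 = 0.986
IG = 1 - 0.986 = 0.014

0.014


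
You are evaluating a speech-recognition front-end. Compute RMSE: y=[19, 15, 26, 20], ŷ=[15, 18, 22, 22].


MSE = 45/4 = 11.25
RMSE = √(45/4) = 3.3541

3.3541


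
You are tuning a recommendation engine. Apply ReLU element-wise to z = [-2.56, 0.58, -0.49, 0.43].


ReLU(-2.56) = max(0, -2.56) = 0.0
ReLU(0.58) = max(0, 0.58) = 0.58
ReLU(-0.49) = max(0, -0.49) = 0.0
ReLU(0.43) = max(0, 0.43) = 0.43
result = [0.0, 0.58, 0.0, 0.43]

[0.0, 0.58, 0.0, 0.43]


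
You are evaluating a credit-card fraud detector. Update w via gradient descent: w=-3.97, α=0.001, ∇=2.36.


w_new = w - α·∇
= -3.97 - 0.001·2.36
= -3.97 - 0.00236
= -3.97236

-3.97236


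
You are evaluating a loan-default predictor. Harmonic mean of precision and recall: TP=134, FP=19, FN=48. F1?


Precision = 134/153 = 0.8758
Recall = 134/182 = 0.7363
F1 = 2·P·R/(P+R) = 2·TP/(2·TP+FP+FN) = 268/(268+19+48) = 268/335 = 0.8

0.8


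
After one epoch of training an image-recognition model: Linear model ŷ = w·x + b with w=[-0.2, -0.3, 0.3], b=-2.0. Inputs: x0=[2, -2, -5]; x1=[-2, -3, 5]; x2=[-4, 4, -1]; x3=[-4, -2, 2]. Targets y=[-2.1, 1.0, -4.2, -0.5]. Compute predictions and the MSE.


ŷ0 = (-0.2)·(2) + (-0.3)·(-2) + (0.3)·(-5) - 2.0 = -3.3
ŷ1 = (-0.2)·(-2) + (-0.3)·(-3) + (0.3)·(5) - 2.0 = 0.8
ŷ2 = (-0.2)·(-4) + (-0.3)·(4) + (0.3)·(-1) - 2.0 = -2.7
ŷ3 = (-0.2)·(-4) + (-0.3)·(-2) + (0.3)·(2) - 2.0 = 0.0
errors² = [1.44, 0.04, 2.25, 0.25]
MSE = 3.9800/4 = 0.995

0.995


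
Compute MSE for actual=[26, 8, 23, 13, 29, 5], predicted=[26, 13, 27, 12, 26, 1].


Squared errors: (26-26)²=0, (8-13)²=25, (23-27)²=16, (13-12)²=1, (29-26)²=9, (5-1)²=16
Sum = 67
MSE = 67/6 = 67/6

67/6


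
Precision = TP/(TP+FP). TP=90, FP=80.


Precision = TP/(TP+FP)
= 90/(90+80)
= 90/170 = 52.94%

52.94%


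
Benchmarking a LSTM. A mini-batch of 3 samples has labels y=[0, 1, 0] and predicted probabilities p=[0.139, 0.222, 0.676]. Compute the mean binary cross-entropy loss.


L[0] = -ln(1-0.139) = -ln(0.861) = 0.1497
L[1] = -ln(0.222) = 1.5051
L[2] = -ln(1-0.676) = -ln(0.324) = 1.127
mean = (0.1497 + 1.5051 + 1.127)/3 = 0.9273

0.9273


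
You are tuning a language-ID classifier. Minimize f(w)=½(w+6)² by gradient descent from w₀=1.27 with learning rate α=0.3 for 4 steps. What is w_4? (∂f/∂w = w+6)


step 1: grad = 1.27+6 = 7.27; w = 1.27 - 0.3·(7.27) = -0.911
step 2: grad = -0.911+6 = 5.089; w = -0.911 - 0.3·(5.089) = -2.4377
step 3: grad = -2.4377+6 = 3.5623; w = -2.4377 - 0.3·(3.5623) = -3.50639
step 4: grad = -3.50639+6 = 2.49361; w = -3.50639 - 0.3·(2.49361) = -4.254473

-4.254473


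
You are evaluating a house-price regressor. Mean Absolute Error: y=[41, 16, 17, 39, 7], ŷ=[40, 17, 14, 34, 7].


Absolute errors: |41-40|=1, |16-17|=1, |17-14|=3, |39-34|=5, |7-7|=0
Sum = 10
MAE = 10/5 = 2

2


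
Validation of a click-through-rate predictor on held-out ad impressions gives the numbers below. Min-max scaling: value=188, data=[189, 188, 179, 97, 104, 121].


min=97, max=189
(188-97)/(189-97) = 91/92 = 0.9891

0.9891


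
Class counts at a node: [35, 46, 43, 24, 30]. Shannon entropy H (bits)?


Probabilities: [35/178, 46/178, 43/178, 24/178, 30/178] ≈ [0.1966, 0.2584, 0.2416, 0.1348, 0.1685]
H = -((35/178)·log₂(35/178) + (46/178)·log₂(46/178) + (43/178)·log₂(43/178) + (24/178)·log₂(24/178) + (30/178)·log₂(30/178))
  = 2.2837 bits

2.2837 bits


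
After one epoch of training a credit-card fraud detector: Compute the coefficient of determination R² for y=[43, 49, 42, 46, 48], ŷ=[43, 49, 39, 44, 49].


ȳ = 45.6
SS_res = Σ(y-ŷ)² = 14
SS_tot = Σ(y-ȳ)² = 37.2
R² = 1 - SS_res/SS_tot = 1 - 0.3763 = 0.6237

0.6237


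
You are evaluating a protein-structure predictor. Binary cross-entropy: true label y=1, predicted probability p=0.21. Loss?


BCE = -[y·ln(p) + (1-y)·ln(1-p)]
= -1·ln(0.21) - 0
= -ln(0.21) = 1.5606

1.5606


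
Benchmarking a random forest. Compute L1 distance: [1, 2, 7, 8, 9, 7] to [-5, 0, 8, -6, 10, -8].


d = |1+ 5| + |2-0| + |7-8| + |8+ 6| + |9-10| + |7+ 8|
  = 6 + 2 + 1 + 14 + 1 + 15
  = 39

39


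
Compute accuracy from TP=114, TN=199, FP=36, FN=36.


Accuracy = (TP+TN)/(TP+TN+FP+FN)
= (114+199)/(385)
= 313/385 = 81.3%

81.3%


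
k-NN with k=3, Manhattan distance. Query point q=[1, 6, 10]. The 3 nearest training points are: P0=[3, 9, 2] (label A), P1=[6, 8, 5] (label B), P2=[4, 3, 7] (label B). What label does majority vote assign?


d(q,P0) = 13  (label A)
d(q,P1) = 12  (label B)
d(q,P2) = 9  (label B)
Votes: A=1, B=2
Majority → B

B


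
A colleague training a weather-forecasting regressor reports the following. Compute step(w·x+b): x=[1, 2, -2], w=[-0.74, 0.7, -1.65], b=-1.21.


z = (1)·(-0.74) + (2)·(0.7) + (-2)·(-1.65) - 1.21
  = 2.75
step(z) = 1 (z≥0)

1


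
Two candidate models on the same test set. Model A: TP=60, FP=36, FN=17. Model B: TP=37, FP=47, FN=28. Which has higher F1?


Model A: P=60/96=0.625, R=60/77=0.7792, F1=2PR/(P+R)=2TP/(2TP+FP+FN)=120/173=0.6936
Model B: P=37/84=0.4405, R=37/65=0.5692, F1=2PR/(P+R)=2TP/(2TP+FP+FN)=74/149=0.4966
0.6936 > 0.4966 → Model A

Model A


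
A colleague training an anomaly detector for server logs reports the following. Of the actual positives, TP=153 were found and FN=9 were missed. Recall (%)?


Recall = TP/(TP+FN)
= 153/(153+9)
= 153/162 = 94.44%

94.44%


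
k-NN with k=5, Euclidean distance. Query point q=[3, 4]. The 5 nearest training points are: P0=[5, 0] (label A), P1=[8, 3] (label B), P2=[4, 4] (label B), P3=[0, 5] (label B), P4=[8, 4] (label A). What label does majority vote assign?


d(q,P0) = 4.4721  (label A)
d(q,P1) = 5.099  (label B)
d(q,P2) = 1.0  (label B)
d(q,P3) = 3.1623  (label B)
d(q,P4) = 5.0  (label A)
Votes: A=2, B=3
Majority → B

B


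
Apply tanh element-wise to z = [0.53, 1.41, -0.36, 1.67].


tanh(0.53) = 0.4854
tanh(1.41) = 0.8875
tanh(-0.36) = -0.3452
tanh(1.67) = 0.9316
result = [0.4854, 0.8875, -0.3452, 0.9316]

[0.4854, 0.8875, -0.3452, 0.9316]


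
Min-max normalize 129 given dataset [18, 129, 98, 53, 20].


min=18, max=129
(129-18)/(129-18) = 111/111 = 1.0

1.0


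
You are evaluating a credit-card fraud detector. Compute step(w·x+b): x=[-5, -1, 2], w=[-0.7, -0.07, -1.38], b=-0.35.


z = (-5)·(-0.7) + (-1)·(-0.07) + (2)·(-1.38) - 0.35
  = 0.46
step(z) = 1 (z≥0)

1


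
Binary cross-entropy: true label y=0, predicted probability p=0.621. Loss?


BCE = -[y·ln(p) + (1-y)·ln(1-p)]
= -0 - 1·ln(1-0.621)
= -ln(0.379) = 0.9702

0.9702


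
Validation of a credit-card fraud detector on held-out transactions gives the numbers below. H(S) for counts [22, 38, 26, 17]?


Probabilities: [22/103, 38/103, 26/103, 17/103] ≈ [0.2136, 0.3689, 0.2524, 0.165]
H = -((22/103)·log₂(22/103) + (38/103)·log₂(38/103) + (26/103)·log₂(26/103) + (17/103)·log₂(17/103))
  = 1.9367 bits

1.9367 bits


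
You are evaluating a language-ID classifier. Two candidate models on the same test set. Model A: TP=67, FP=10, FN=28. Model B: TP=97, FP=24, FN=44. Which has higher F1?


Model A: P=67/77=0.8701, R=67/95=0.7053, F1=2PR/(P+R)=2TP/(2TP+FP+FN)=134/172=0.7791
Model B: P=97/121=0.8017, R=97/141=0.6879, F1=2PR/(P+R)=2TP/(2TP+FP+FN)=194/262=0.7405
0.7791 > 0.7405 → Model A

Model A


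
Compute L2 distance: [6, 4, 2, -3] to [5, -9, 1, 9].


d = √((6-5)² + (4+ 9)² + (2-1)² + (-3-9)²)
  = √(1 + 169 + 1 + 144)
  = √315 = 17.7482

17.7482


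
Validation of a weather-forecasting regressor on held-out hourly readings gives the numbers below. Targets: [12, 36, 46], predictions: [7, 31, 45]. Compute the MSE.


Squared errors: (12-7)²=25, (36-31)²=25, (46-45)²=1
Sum = 51
MSE = 51/3 = 17

17


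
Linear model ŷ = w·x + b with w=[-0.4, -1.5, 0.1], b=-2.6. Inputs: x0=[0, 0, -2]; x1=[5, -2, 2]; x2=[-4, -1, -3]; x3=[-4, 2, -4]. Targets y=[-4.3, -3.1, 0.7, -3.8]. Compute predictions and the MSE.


ŷ0 = (-0.4)·(0) + (-1.5)·(0) + (0.1)·(-2) - 2.6 = -2.8
ŷ1 = (-0.4)·(5) + (-1.5)·(-2) + (0.1)·(2) - 2.6 = -1.4
ŷ2 = (-0.4)·(-4) + (-1.5)·(-1) + (0.1)·(-3) - 2.6 = 0.2
ŷ3 = (-0.4)·(-4) + (-1.5)·(2) + (0.1)·(-4) - 2.6 = -4.4
errors² = [2.25, 2.89, 0.25, 0.36]
MSE = 5.7500/4 = 1.4375

1.4375


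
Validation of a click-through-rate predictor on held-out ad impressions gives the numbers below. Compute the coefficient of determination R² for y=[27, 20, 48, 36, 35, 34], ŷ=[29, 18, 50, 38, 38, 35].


ȳ = 33.3333
SS_res = Σ(y-ŷ)² = 26
SS_tot = Σ(y-ȳ)² = 443.33
R² = 1 - SS_res/SS_tot = 1 - 0.0586 = 0.9414

0.9414


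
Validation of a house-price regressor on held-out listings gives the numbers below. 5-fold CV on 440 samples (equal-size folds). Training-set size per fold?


Fold size = 440/5 = 88
Training per fold = 440 - 88 = 352

352


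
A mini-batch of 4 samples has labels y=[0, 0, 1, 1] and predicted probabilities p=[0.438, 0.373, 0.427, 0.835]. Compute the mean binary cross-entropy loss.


L[0] = -ln(1-0.438) = -ln(0.562) = 0.5763
L[1] = -ln(1-0.373) = -ln(0.627) = 0.4668
L[2] = -ln(0.427) = 0.851
L[3] = -ln(0.835) = 0.1803
mean = (0.5763 + 0.4668 + 0.851 + 0.1803)/4 = 0.5186

0.5186


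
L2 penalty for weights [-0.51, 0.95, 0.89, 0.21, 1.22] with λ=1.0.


‖w‖₂² = (-0.51)² + (0.95)² + (0.89)² + (0.21)² + (1.22)²
     = 0.2601 + 0.9025 + 0.7921 + 0.0441 + 1.4884
     = 3.4872
λ·‖w‖₂² = 1.0·3.4872 = 3.4872

3.4872


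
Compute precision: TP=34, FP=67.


Precision = TP/(TP+FP)
= 34/(34+67)
= 34/101 = 33.66%

33.66%


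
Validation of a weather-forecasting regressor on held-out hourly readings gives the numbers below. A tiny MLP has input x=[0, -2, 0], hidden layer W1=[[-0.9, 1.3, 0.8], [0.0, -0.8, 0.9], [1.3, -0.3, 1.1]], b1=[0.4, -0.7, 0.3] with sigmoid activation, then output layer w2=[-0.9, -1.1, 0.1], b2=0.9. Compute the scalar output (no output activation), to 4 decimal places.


z1[0] = (-0.9)·(0) + (1.3)·(-2) + (0.8)·(0) + 0.4 = -2.2
z1[1] = (0.0)·(0) + (-0.8)·(-2) + (0.9)·(0) - 0.7 = 0.9
z1[2] = (1.3)·(0) + (-0.3)·(-2) + (1.1)·(0) + 0.3 = 0.9
h = sigmoid(z1) = [0.0998, 0.7109, 0.7109]
output = (-0.9)·(0.0998) + (-1.1)·(0.7109) + (0.1)·(0.7109) + 0.9 = 0.0993

0.0993


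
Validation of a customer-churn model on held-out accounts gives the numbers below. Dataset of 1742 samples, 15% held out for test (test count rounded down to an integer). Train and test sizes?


Test = ⌊1742·15/100⌋ = 261
Train = 1742 - 261 = 1481

Train: 1481, Test: 261


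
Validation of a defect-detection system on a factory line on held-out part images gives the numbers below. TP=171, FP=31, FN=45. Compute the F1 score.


Precision = 171/202 = 0.8465
Recall = 171/216 = 0.7917
F1 = 2·P·R/(P+R) = 2·TP/(2·TP+FP+FN) = 342/(342+31+45) = 342/418 = 0.8182

0.8182


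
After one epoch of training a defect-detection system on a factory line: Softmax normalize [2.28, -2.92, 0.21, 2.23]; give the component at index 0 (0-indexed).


Exponentials: e^2.28=9.7767, e^-2.92=0.0539, e^0.21=1.2337, e^2.23=9.2999
Sum = 20.3642
Softmax = [0.4801, 0.0026, 0.0606, 0.4567]
p[0] = 9.7767/20.3642 = 0.4801

0.4801


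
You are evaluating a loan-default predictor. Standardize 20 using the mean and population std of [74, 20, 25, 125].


μ = 61, σ = 42.55
z = (20 - 61)/42.55 = -0.9636

-0.9636


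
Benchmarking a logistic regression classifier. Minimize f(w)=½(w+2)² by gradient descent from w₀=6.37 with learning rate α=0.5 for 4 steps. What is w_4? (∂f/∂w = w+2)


step 1: grad = 6.37+2 = 8.37; w = 6.37 - 0.5·(8.37) = 2.185
step 2: grad = 2.185+2 = 4.185; w = 2.185 - 0.5·(4.185) = 0.0925
step 3: grad = 0.0925+2 = 2.0925; w = 0.0925 - 0.5·(2.0925) = -0.95375
step 4: grad = -0.95375+2 = 1.04625; w = -0.95375 - 0.5·(1.04625) = -1.476875

-1.476875


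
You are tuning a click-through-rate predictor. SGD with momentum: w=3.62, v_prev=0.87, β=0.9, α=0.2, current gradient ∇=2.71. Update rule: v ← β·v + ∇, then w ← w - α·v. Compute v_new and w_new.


v_new = 0.9·0.87 + 2.71 = 0.783 + 2.71 = 3.493
w_new = 3.62 - 0.2·3.493 = 3.62 - 0.6986 = 2.9214

v_new=3.493, w_new=2.9214


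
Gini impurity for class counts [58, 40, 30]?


Probabilities: [58/128, 40/128, 30/128] ≈ [0.4531, 0.3125, 0.2344]
Σpᵢ² = (3364 + 1600 + 900)/128² = 5864/16384
Gini = 1 - Σpᵢ² = 1 - 5864/16384 = 0.6421

0.6421


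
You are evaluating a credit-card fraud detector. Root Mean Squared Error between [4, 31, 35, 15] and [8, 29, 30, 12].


MSE = 54/4 = 13.5
RMSE = √(54/4) = 3.6742

3.6742


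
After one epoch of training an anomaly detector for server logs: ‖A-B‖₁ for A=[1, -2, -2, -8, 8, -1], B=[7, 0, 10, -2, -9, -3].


d = |1-7| + |-2-0| + |-2-10| + |-8+ 2| + |8+ 9| + |-1+ 3|
  = 6 + 2 + 12 + 6 + 17 + 2
  = 45

45


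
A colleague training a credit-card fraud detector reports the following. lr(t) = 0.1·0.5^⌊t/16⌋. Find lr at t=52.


n_drops = ⌊52/16⌋ = 3
lr = 0.1·0.5^3 = 0.1·0.125 = 0.0125

0.0125


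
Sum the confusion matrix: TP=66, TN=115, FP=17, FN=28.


Total = TP + TN + FP + FN
= 66 + 115 + 17 + 28
= 226
(Predicted positive: 83, predicted negative: 143)

226


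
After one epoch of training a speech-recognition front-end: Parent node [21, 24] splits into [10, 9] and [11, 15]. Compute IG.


Parent = [21, 24], H_parent = 0.9968
H_left = 0.998 (n=19), H_right = 0.9829 (n=26)
H_children = (19/45)·0.998 + (26/45)·0.9829 = 0.9893
IG = 0.9968 - 0.9893 = 0.0075

0.0075


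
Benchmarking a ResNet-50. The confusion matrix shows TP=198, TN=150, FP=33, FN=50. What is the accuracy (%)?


Accuracy = (TP+TN)/(TP+TN+FP+FN)
= (198+150)/(431)
= 348/431 = 80.74%

80.74%


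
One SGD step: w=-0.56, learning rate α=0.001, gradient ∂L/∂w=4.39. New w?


w_new = w - α·∇
= -0.56 - 0.001·4.39
= -0.56 - 0.00439
= -0.56439

-0.56439


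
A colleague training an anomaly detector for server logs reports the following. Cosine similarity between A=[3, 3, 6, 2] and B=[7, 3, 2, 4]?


A·B = 3·7 + 3·3 + 6·2 + 2·4 = 50
‖A‖ = √58 = 7.6158, ‖B‖ = √78 = 8.8318
cos = 50/(√58·√78) = 50/√4524 = 0.7434

0.7434


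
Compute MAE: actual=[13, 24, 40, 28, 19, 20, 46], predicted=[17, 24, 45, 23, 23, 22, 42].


Absolute errors: |13-17|=4, |24-24|=0, |40-45|=5, |28-23|=5, |19-23|=4, |20-22|=2, |46-42|=4
Sum = 24
MAE = 24/7 = 24/7

24/7


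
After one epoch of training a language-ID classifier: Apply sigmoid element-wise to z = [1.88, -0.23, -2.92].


σ(1.88) = 1/(1+e^-1.88) = 0.8676
σ(-0.23) = 1/(1+e^0.23) = 0.4428
σ(-2.92) = 1/(1+e^2.92) = 0.0512
result = [0.8676, 0.4428, 0.0512]

[0.8676, 0.4428, 0.0512]


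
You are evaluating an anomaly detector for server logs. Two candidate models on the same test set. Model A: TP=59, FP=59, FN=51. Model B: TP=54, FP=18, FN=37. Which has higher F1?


Model A: P=59/118=0.5, R=59/110=0.5364, F1=2PR/(P+R)=2TP/(2TP+FP+FN)=118/228=0.5175
Model B: P=54/72=0.75, R=54/91=0.5934, F1=2PR/(P+R)=2TP/(2TP+FP+FN)=108/163=0.6626
0.5175 < 0.6626 → Model B

Model B


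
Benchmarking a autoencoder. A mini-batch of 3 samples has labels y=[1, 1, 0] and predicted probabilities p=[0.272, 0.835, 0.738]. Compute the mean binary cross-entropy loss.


L[0] = -ln(0.272) = 1.302
L[1] = -ln(0.835) = 0.1803
L[2] = -ln(1-0.738) = -ln(0.262) = 1.3394
mean = (1.302 + 0.1803 + 1.3394)/3 = 0.9406

0.9406


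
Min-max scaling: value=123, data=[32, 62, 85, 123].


min=32, max=123
(123-32)/(123-32) = 91/91 = 1.0

1.0


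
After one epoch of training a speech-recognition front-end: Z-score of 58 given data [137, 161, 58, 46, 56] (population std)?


μ = 91.6, σ = 47.6512
z = (58 - 91.6)/47.6512 = -0.7051

-0.7051


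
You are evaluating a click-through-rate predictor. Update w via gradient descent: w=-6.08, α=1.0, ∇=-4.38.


w_new = w - α·∇
= -6.08 - 1.0·-4.38
= -6.08 + 4.38
= -1.7

-1.7


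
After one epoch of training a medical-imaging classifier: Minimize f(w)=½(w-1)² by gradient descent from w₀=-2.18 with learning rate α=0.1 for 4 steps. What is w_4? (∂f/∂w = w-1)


step 1: grad = -2.18-1 = -3.18; w = -2.18 - 0.1·(-3.18) = -1.862
step 2: grad = -1.862-1 = -2.862; w = -1.862 - 0.1·(-2.862) = -1.5758
step 3: grad = -1.5758-1 = -2.5758; w = -1.5758 - 0.1·(-2.5758) = -1.31822
step 4: grad = -1.31822-1 = -2.31822; w = -1.31822 - 0.1·(-2.31822) = -1.086398

-1.086398


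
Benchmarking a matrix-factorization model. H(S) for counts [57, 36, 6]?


Probabilities: [57/99, 36/99, 6/99] ≈ [0.5758, 0.3636, 0.0606]
H = -((57/99)·log₂(57/99) + (36/99)·log₂(36/99) + (6/99)·log₂(6/99))
  = 1.2344 bits

1.2344 bits


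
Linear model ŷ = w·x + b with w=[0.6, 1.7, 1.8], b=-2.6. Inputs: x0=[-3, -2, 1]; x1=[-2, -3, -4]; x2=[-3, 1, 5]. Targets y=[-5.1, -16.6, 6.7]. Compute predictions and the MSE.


ŷ0 = (0.6)·(-3) + (1.7)·(-2) + (1.8)·(1) - 2.6 = -6.0
ŷ1 = (0.6)·(-2) + (1.7)·(-3) + (1.8)·(-4) - 2.6 = -16.1
ŷ2 = (0.6)·(-3) + (1.7)·(1) + (1.8)·(5) - 2.6 = 6.3
errors² = [0.81, 0.25, 0.16]
MSE = 1.2200/3 = 0.4067

0.4067


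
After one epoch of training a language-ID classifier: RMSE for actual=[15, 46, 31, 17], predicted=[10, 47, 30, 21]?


MSE = 43/4 = 10.75
RMSE = √(43/4) = 3.2787

3.2787


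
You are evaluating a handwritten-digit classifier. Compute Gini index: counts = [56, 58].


Probabilities: [56/114, 58/114] ≈ [0.4912, 0.5088]
Σpᵢ² = (3136 + 3364)/114² = 6500/12996
Gini = 1 - Σpᵢ² = 1 - 6500/12996 = 0.4998

0.4998


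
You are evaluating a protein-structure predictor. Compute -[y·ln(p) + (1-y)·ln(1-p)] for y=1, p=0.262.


BCE = -[y·ln(p) + (1-y)·ln(1-p)]
= -1·ln(0.262) - 0
= -ln(0.262) = 1.3394

1.3394


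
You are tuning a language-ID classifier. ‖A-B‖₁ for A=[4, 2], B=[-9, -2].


d = |4+ 9| + |2+ 2|
  = 13 + 4
  = 17

17


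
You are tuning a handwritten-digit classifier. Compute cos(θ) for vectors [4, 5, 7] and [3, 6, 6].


A·B = 4·3 + 5·6 + 7·6 = 84
‖A‖ = √90 = 9.4868, ‖B‖ = √81 = 9
cos = 84/(√90·√81) = 84/√7290 = 0.9838

0.9838


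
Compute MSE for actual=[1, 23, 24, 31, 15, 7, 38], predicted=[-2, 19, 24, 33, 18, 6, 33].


Squared errors: (1+ 2)²=9, (23-19)²=16, (24-24)²=0, (31-33)²=4, (15-18)²=9, (7-6)²=1, (38-33)²=25
Sum = 64
MSE = 64/7 = 64/7

64/7
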